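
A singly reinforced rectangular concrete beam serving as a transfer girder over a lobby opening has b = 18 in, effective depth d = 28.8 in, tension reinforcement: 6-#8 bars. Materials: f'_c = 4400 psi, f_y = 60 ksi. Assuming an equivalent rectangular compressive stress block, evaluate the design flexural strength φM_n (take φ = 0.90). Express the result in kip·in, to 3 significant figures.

φM_n ≈ 6830 kip·in

A_s = 6 × 0.79 = 4.74 in².
T = A_s f_y = 4.74 × 60 = 284.4 kips.
a = T/(0.85 f'_c b) = 284.4/(0.85 × 4.4 × 18) = 4.225 in.
M_n = T(d − a/2) = 284.4 × (28.8 − 2.1125) = 7589.9 kip·in.
φM_n = 0.90 × 7589.9 = 6830.9 kip·in.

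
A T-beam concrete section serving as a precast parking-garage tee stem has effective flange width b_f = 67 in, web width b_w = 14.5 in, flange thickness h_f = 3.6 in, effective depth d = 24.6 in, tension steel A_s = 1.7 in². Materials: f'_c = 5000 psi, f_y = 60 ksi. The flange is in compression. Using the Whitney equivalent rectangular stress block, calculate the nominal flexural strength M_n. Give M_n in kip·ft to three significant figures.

Tension: T = A_s f_y = 1.7 × 60 = 102 kips.
Try a within the flange: a = T/(0.85 f'_c b_f) = 102/(0.85 × 5 × 67) = 0.358 in.
Since a = 0.358 ≤ h_f = 3.6 in, the stress block lies entirely in the flange; analyse as a rectangular beam of width b_f.
M_n = T(d − a/2) = 102 × (24.6 − 0.179) = 2490.9 kip·in.
M_n = 2490.9/12 = 207.58 kip·ft.

M_n ≈ 208 kip·ft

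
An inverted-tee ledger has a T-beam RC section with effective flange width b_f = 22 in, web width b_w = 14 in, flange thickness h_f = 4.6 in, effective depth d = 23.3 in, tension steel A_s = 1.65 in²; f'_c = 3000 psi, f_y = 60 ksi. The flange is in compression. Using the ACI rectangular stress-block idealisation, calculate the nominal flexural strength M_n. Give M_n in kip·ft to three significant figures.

Tension: T = A_s f_y = 1.65 × 60 = 99 kips.
Try a within the flange: a = T/(0.85 f'_c b_f) = 99/(0.85 × 3 × 22) = 1.765 in.
Since a = 1.765 ≤ h_f = 4.6 in, the stress block lies entirely in the flange; analyse as a rectangular beam of width b_f.
M_n = T(d − a/2) = 99 × (23.3 − 0.8825) = 2219.3 kip·in.
M_n = 2219.3/12 = 184.94 kip·ft.

M_n ≈ 185 kip·ft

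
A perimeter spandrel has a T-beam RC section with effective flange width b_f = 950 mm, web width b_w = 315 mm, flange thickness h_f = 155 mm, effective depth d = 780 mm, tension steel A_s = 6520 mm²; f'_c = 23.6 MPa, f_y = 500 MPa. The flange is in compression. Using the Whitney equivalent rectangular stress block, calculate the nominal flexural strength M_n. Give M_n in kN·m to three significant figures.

M_n ≈ 2260 kN·m

Tension: T = A_s f_y = 6520 × 500 = 3260000 N.
Try a within the flange: a = T/(0.85 f'_c b_f) = 3260000/(0.85 × 23.6 × 950) = 171.07 mm.
a = 171.07 > h_f = 155 mm: the block extends into the web. Split into flange-overhang and web parts.
C_f = 0.85 f'_c (b_f − b_w) h_f = 0.85 × 23.6 × (950 − 315) × 155 = 1974406 N.
Remaining web compression depth: a_w = (T − C_f)/(0.85 f'_c b_w) = (3260000 − 1974406)/(0.85 × 23.6 × 315) = 203.45 mm.
M_n = C_f(d − h_f/2) + (T − C_f)(d − a_w/2) = 1974406 × (780 − 77.5) + 1285594 × (780 − 101.725) = 1387.02 + 871.99 = 2259.01 × 10⁶ N·mm.
M_n = 2259.01 kN·m.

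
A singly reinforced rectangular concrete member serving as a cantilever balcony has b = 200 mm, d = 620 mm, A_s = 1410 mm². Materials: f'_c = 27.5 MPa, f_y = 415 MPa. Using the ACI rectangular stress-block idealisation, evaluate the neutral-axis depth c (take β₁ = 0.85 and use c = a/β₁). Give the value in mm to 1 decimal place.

T = A_s f_y = 1410 × 415 = 585150 N = 585.15 kN.
Setting C = 0.85 f'_c a b equal to T: a = 585150/(0.85 × 27.5 × 200) = 125.166 mm.
With β₁ = 0.85, c = a/β₁ = 125.166/0.85 = 147.3 mm.

c ≈ 147.3 mm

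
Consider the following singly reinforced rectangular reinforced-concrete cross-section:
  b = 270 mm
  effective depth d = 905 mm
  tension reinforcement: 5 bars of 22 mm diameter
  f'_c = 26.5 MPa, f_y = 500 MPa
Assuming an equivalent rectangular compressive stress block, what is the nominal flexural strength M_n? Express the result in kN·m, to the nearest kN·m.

M_n ≈ 786 kN·m

A_s = 5 × 380 = 1900 mm².
T = A_s f_y = 1900 × 500 = 950000 N = 950 kN.
From C = T: a = T/(0.85 f'_c b) = 950000/(0.85 × 26.5 × 270) = 156.21 mm.
M_n = T(d − a/2) = 950 kN × (905 − 78.105) mm = 785.55 kN·m.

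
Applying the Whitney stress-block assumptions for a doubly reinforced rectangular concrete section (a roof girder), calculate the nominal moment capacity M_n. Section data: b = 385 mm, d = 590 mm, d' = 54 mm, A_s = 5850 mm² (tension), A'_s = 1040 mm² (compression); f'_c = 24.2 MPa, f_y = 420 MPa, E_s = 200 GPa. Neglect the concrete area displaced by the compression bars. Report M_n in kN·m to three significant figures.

Assume both tension and compression steel yield.
Net tension couple steel: A_s − A'_s = 4810 mm².
a = (A_s − A'_s) f_y / (0.85 f'_c b) = 2020200/(0.85 × 24.2 × 385) = 255.09 mm.
c = a/β₁ = 255.09/0.85 = 300.11 mm; ε'_s = 0.003(c − d')/c = 0.0025 ≥ f_y/E_s = 0.0021, so compression steel does yield.
M_n = (A_s − A'_s) f_y (d − a/2) + A'_s f_y (d − d') = [2020200 × (590 − 127.545) + 436800 × (590 − 54)] × 10⁻⁶ = 934.25 + 234.12 = 1168.37 kN·m.

M_n ≈ 1170 kN·m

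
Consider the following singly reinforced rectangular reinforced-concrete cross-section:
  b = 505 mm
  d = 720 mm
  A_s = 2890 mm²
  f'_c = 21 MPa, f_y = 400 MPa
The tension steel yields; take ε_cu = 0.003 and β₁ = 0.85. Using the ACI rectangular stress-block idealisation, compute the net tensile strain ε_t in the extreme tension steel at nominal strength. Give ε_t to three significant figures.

ε_t ≈ 0.0113

a = A_s f_y/(0.85 f'_c b) = 128.24 mm.
β₁ = 0.85, so c = a/β₁ = 128.24/0.85 = 150.87 mm.
From the linear strain diagram with ε_cu = 0.003: ε_t = 0.003 (d − c)/c = 0.003 × (720 − 150.87)/150.87 = 0.0113.
Since ε_t ≥ 0.005, the section is tension-controlled.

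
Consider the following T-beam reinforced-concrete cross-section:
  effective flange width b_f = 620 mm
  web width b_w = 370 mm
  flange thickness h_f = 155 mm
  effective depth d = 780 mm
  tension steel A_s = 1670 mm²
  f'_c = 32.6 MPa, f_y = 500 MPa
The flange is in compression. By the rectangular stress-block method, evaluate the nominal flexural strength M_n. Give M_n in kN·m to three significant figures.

Tension: T = A_s f_y = 1670 × 500 = 835000 N.
Try a within the flange: a = T/(0.85 f'_c b_f) = 835000/(0.85 × 32.6 × 620) = 48.60 mm.
Since a = 48.60 ≤ h_f = 155 mm, the stress block lies entirely in the flange; analyse as a rectangular beam of width b_f.
M_n = T(d − a/2) = 835000 × (780 − 24.3) = 631.01 × 10⁶ N·mm.
M_n = 631.01 kN·m.

M_n ≈ 631 kN·m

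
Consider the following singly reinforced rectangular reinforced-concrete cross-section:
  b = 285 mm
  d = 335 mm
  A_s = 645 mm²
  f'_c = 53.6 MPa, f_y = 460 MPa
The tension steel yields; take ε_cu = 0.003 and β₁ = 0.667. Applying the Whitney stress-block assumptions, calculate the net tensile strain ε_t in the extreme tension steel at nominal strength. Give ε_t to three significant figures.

a = A_s f_y/(0.85 f'_c b) = 22.85 mm.
β₁ = 0.667, so c = a/β₁ = 22.85/0.667 = 34.26 mm.
From the linear strain diagram with ε_cu = 0.003: ε_t = 0.003 (d − c)/c = 0.003 × (335 − 34.26)/34.26 = 0.0263.
Since ε_t ≥ 0.005, the section is tension-controlled.

ε_t ≈ 0.0263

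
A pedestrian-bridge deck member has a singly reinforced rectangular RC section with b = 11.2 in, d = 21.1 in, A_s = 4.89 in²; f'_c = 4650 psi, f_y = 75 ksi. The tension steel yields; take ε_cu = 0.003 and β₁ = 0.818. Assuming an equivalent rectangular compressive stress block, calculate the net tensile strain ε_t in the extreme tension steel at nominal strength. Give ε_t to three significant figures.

a = A_s f_y/(0.85 f'_c b) = 8.285 in.
β₁ = 0.818, so c = a/β₁ = 8.285/0.818 = 10.128 in.
From the linear strain diagram with ε_cu = 0.003: ε_t = 0.003 (d − c)/c = 0.003 × (21.1 − 10.128)/10.128 = 0.00325.
ε_t < 0.004 — the section is over-reinforced for flexure under ACI limits.

ε_t ≈ 0.00325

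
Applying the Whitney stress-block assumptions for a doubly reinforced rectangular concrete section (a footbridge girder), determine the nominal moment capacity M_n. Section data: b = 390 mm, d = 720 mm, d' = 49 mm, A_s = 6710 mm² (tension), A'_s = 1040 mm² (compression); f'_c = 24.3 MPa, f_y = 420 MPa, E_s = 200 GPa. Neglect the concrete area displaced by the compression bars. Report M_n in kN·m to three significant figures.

M_n ≈ 1660 kN·m

Assume both tension and compression steel yield.
Net tension couple steel: A_s − A'_s = 5670 mm².
a = (A_s − A'_s) f_y / (0.85 f'_c b) = 2381400/(0.85 × 24.3 × 390) = 295.63 mm.
c = a/β₁ = 295.63/0.85 = 347.80 mm; ε'_s = 0.003(c − d')/c = 0.0026 ≥ f_y/E_s = 0.0021, so compression steel does yield.
M_n = (A_s − A'_s) f_y (d − a/2) + A'_s f_y (d − d') = [2381400 × (720 − 147.815) + 436800 × (720 − 49)] × 10⁻⁶ = 1362.60 + 293.09 = 1655.69 kN·m.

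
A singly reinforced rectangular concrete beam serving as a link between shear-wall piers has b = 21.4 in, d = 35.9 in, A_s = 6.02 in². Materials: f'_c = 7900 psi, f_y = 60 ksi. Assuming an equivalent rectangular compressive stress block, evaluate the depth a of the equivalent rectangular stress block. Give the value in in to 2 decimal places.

T = A_s f_y = 6.02 × 60 = 361.2 kips.
a = T/(0.85 f'_c b) = 361.2/(0.85 × 7.9 × 21.4) = 2.51 in.

a ≈ 2.51 in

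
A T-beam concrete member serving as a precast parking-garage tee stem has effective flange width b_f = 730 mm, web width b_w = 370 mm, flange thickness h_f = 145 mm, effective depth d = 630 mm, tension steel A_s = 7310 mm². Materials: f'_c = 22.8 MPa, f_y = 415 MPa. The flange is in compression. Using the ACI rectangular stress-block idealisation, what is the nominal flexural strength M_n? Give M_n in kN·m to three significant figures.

Tension: T = A_s f_y = 7310 × 415 = 3033650 N.
Try a within the flange: a = T/(0.85 f'_c b_f) = 3033650/(0.85 × 22.8 × 730) = 214.43 mm.
a = 214.43 > h_f = 145 mm: the block extends into the web. Split into flange-overhang and web parts.
C_f = 0.85 f'_c (b_f − b_w) h_f = 0.85 × 22.8 × (730 − 370) × 145 = 1011636 N.
Remaining web compression depth: a_w = (T − C_f)/(0.85 f'_c b_w) = (3033650 − 1011636)/(0.85 × 22.8 × 370) = 281.99 mm.
M_n = C_f(d − h_f/2) + (T − C_f)(d − a_w/2) = 1011636 × (630 − 72.5) + 2022014 × (630 − 140.995) = 563.99 + 988.77 = 1552.76 × 10⁶ N·mm.
M_n = 1552.76 kN·m.

M_n ≈ 1550 kN·m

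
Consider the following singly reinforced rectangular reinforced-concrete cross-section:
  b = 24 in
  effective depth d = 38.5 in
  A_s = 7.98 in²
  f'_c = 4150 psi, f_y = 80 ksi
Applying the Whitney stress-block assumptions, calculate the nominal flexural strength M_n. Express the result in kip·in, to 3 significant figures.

M_n ≈ 22200 kip·in

T = A_s f_y = 7.98 × 80 = 638.4 kips.
a = T/(0.85 f'_c b) = 638.4/(0.85 × 4.15 × 24) = 7.541 in.
M_n = T(d − a/2) = 638.4 × (38.5 − 3.7705) = 22171.3 kip·in.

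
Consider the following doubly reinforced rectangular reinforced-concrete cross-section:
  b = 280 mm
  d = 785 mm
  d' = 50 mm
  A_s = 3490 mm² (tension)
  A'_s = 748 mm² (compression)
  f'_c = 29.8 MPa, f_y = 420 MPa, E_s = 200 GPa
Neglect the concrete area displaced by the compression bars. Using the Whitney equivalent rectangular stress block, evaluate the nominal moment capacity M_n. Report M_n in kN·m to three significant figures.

Assume both tension and compression steel yield.
Net tension couple steel: A_s − A'_s = 2742 mm².
a = (A_s − A'_s) f_y / (0.85 f'_c b) = 1151640/(0.85 × 29.8 × 280) = 162.38 mm.
c = a/β₁ = 162.38/0.837 = 194.00 mm; ε'_s = 0.003(c − d')/c = 0.0022 ≥ f_y/E_s = 0.0021, so compression steel does yield.
M_n = (A_s − A'_s) f_y (d − a/2) + A'_s f_y (d − d') = [1151640 × (785 − 81.19) + 314160 × (785 − 50)] × 10⁻⁶ = 810.54 + 230.91 = 1041.45 kN·m.

M_n ≈ 1040 kN·m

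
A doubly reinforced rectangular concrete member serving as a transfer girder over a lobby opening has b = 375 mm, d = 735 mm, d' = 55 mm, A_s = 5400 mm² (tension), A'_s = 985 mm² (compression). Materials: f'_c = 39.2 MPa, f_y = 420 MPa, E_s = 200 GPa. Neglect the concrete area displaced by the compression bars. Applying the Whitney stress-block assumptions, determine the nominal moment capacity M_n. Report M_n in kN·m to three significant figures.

M_n ≈ 1510 kN·m

Assume both tension and compression steel yield.
Net tension couple steel: A_s − A'_s = 4415 mm².
a = (A_s − A'_s) f_y / (0.85 f'_c b) = 1854300/(0.85 × 39.2 × 375) = 148.40 mm.
c = a/β₁ = 148.40/0.77 = 192.73 mm; ε'_s = 0.003(c − d')/c = 0.0021 ≥ f_y/E_s = 0.0021, so compression steel does yield.
M_n = (A_s − A'_s) f_y (d − a/2) + A'_s f_y (d − d') = [1854300 × (735 − 74.2) + 413700 × (735 − 55)] × 10⁻⁶ = 1225.32 + 281.32 = 1506.64 kN·m.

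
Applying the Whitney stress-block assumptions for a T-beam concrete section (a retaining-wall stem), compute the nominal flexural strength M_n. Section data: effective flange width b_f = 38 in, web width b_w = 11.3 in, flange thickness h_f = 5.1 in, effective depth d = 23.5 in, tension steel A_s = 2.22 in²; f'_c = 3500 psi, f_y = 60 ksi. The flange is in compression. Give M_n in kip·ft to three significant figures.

Tension: T = A_s f_y = 2.22 × 60 = 133.2 kips.
Try a within the flange: a = T/(0.85 f'_c b_f) = 133.2/(0.85 × 3.5 × 38) = 1.178 in.
Since a = 1.178 ≤ h_f = 5.1 in, the stress block lies entirely in the flange; analyse as a rectangular beam of width b_f.
M_n = T(d − a/2) = 133.2 × (23.5 − 0.589) = 3051.7 kip·in.
M_n = 3051.7/12 = 254.31 kip·ft.

M_n ≈ 254 kip·ft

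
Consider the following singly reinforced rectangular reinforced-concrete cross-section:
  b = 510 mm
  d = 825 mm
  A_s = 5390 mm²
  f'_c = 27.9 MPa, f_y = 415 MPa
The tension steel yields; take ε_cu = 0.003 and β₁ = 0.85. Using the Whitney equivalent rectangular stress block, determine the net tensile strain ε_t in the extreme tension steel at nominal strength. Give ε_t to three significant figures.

ε_t ≈ 0.00837

a = A_s f_y/(0.85 f'_c b) = 184.95 mm.
β₁ = 0.85, so c = a/β₁ = 184.95/0.85 = 217.59 mm.
From the linear strain diagram with ε_cu = 0.003: ε_t = 0.003 (d − c)/c = 0.003 × (825 − 217.59)/217.59 = 0.00837.
Since ε_t ≥ 0.005, the section is tension-controlled.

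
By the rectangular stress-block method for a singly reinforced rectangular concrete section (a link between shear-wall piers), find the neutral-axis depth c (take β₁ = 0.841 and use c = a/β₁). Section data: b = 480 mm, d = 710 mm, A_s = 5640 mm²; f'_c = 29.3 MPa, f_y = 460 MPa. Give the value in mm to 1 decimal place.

T = A_s f_y = 5640 × 460 = 2594400 N = 2594.4 kN.
Setting C = 0.85 f'_c a b equal to T: a = 2594400/(0.85 × 29.3 × 480) = 217.025 mm.
With β₁ = 0.841, c = a/β₁ = 217.025/0.841 = 258.1 mm.

c ≈ 258.1 mm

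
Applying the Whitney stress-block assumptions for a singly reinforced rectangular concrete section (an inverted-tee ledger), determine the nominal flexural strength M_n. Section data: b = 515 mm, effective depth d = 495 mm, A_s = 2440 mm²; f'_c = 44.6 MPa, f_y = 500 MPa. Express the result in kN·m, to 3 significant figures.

T = A_s f_y = 2440 × 500 = 1220000 N = 1220 kN.
From C = T: a = T/(0.85 f'_c b) = 1220000/(0.85 × 44.6 × 515) = 62.49 mm.
M_n = T(d − a/2) = 1220 kN × (495 − 31.245) mm = 565.78 kN·m.

M_n ≈ 566 kN·m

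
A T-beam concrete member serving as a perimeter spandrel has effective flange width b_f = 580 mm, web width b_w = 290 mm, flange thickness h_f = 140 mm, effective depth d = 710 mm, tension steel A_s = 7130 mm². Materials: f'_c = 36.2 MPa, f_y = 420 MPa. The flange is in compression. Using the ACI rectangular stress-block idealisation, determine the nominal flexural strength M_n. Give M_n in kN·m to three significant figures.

Tension: T = A_s f_y = 7130 × 420 = 2994600 N.
Try a within the flange: a = T/(0.85 f'_c b_f) = 2994600/(0.85 × 36.2 × 580) = 167.80 mm.
a = 167.80 > h_f = 140 mm: the block extends into the web. Split into flange-overhang and web parts.
C_f = 0.85 f'_c (b_f − b_w) h_f = 0.85 × 36.2 × (580 − 290) × 140 = 1249262 N.
Remaining web compression depth: a_w = (T − C_f)/(0.85 f'_c b_w) = (2994600 − 1249262)/(0.85 × 36.2 × 290) = 195.59 mm.
M_n = C_f(d − h_f/2) + (T − C_f)(d − a_w/2) = 1249262 × (710 − 70) + 1745338 × (710 − 97.795) = 799.53 + 1068.50 = 1868.03 × 10⁶ N·mm.
M_n = 1868.03 kN·m.

M_n ≈ 1870 kN·m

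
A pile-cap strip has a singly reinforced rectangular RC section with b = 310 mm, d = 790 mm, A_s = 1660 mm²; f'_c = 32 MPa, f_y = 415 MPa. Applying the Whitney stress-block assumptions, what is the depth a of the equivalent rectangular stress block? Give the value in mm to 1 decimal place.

T = A_s f_y = 1660 × 415 = 688900 N = 688.9 kN.
Setting C = 0.85 f'_c a b equal to T: a = 688900/(0.85 × 32 × 310) = 81.7 mm.

a ≈ 81.7 mm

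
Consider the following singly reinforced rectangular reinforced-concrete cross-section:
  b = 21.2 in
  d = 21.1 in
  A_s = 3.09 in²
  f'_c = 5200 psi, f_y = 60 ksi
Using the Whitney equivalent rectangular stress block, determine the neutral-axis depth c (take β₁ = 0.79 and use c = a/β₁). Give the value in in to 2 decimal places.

T = A_s f_y = 3.09 × 60 = 185.4 kips.
a = T/(0.85 f'_c b) = 185.4/(0.85 × 5.2 × 21.2) = 1.9786 in.
With β₁ = 0.79, c = a/β₁ = 1.9786/0.79 = 2.50 in.

c ≈ 2.50 in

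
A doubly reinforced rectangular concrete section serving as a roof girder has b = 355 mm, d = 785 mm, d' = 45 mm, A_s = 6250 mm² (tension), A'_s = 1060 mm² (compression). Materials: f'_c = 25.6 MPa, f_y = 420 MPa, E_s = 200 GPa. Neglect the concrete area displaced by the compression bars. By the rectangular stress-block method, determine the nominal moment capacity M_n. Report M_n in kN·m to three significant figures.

M_n ≈ 1730 kN·m

Assume both tension and compression steel yield.
Net tension couple steel: A_s − A'_s = 5190 mm².
a = (A_s − A'_s) f_y / (0.85 f'_c b) = 2179800/(0.85 × 25.6 × 355) = 282.18 mm.
c = a/β₁ = 282.18/0.85 = 331.98 mm; ε'_s = 0.003(c − d')/c = 0.0026 ≥ f_y/E_s = 0.0021, so compression steel does yield.
M_n = (A_s − A'_s) f_y (d − a/2) + A'_s f_y (d − d') = [2179800 × (785 − 141.09) + 445200 × (785 − 45)] × 10⁻⁶ = 1403.60 + 329.45 = 1733.05 kN·m.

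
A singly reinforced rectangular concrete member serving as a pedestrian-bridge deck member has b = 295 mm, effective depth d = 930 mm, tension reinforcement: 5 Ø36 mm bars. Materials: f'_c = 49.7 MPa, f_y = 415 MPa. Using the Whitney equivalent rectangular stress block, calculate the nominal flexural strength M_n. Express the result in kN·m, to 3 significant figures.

A_s = 5 × 1018 = 5090 mm².
T = A_s f_y = 5090 × 415 = 2112350 N = 2112.35 kN.
From C = T: a = T/(0.85 f'_c b) = 2112350/(0.85 × 49.7 × 295) = 169.50 mm.
M_n = T(d − a/2) = 2112.35 kN × (930 − 84.75) mm = 1785.46 kN·m.

M_n ≈ 1790 kN·m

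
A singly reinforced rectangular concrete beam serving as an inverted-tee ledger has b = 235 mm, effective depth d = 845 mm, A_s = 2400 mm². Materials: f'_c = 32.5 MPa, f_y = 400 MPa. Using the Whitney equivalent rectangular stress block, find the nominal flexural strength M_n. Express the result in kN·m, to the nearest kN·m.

T = A_s f_y = 2400 × 400 = 960000 N = 960 kN.
From C = T: a = T/(0.85 f'_c b) = 960000/(0.85 × 32.5 × 235) = 147.88 mm.
M_n = T(d − a/2) = 960 kN × (845 − 73.94) mm = 740.22 kN·m.

M_n ≈ 740 kN·m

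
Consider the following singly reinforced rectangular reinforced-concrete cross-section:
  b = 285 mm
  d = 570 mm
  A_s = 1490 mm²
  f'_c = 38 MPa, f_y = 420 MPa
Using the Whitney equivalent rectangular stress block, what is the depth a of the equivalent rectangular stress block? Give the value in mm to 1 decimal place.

a ≈ 68.0 mm

T = A_s f_y = 1490 × 420 = 625800 N = 625.8 kN.
Setting C = 0.85 f'_c a b equal to T: a = 625800/(0.85 × 38 × 285) = 68.0 mm.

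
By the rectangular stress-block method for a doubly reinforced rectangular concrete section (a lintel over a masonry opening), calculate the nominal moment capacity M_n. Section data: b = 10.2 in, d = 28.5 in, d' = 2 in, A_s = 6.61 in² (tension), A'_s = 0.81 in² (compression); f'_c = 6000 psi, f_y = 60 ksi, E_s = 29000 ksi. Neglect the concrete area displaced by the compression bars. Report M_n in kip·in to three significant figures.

Assume both steels yield.
a = (A_s − A'_s) f_y/(0.85 f'_c b) = (6.61 − 0.81) × 60/(0.85 × 6 × 10.2) = 6.690 in.
c = a/β₁ = 6.690/0.75 = 8.920 in; ε'_s = 0.003(c − d')/c = 0.0023 ≥ ε_y = 0.0021, so the compression steel yields.
M_n = (A_s − A'_s) f_y (d − a/2) + A'_s f_y (d − d') = 348 × (28.5 − 3.345) + 48.6 × (28.5 − 2) = 8753.9 + 1287.9 = 10041.8 kip·in.

M_n ≈ 10000 kip·in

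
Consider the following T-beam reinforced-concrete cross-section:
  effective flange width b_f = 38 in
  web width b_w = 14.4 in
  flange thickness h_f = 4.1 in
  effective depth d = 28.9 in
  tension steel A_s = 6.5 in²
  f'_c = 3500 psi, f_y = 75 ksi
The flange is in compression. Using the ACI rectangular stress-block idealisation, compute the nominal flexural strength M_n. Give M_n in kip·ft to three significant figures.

M_n ≈ 1090 kip·ft

Tension: T = A_s f_y = 6.5 × 75 = 487.5 kips.
Try a within the flange: a = T/(0.85 f'_c b_f) = 487.5/(0.85 × 3.5 × 38) = 4.312 in.
a = 4.312 > h_f = 4.1 in: the block extends into the web. Split into flange-overhang and web parts.
C_f = 0.85 f'_c (b_f − b_w) h_f = 0.85 × 3.5 × (38 − 14.4) × 4.1 = 287.9 kips.
Remaining web compression depth: a_w = (T − C_f)/(0.85 f'_c b_w) = (487.5 − 287.9)/(0.85 × 3.5 × 14.4) = 4.659 in.
M_n = C_f(d − h_f/2) + (T − C_f)(d − a_w/2) = 287.9 × (28.9 − 2.05) + 199.6 × (28.9 − 2.3295) = 7730.1 + 5303.5 = 13033.6 kip·in.
M_n = 13033.6/12 = 1086.13 kip·ft.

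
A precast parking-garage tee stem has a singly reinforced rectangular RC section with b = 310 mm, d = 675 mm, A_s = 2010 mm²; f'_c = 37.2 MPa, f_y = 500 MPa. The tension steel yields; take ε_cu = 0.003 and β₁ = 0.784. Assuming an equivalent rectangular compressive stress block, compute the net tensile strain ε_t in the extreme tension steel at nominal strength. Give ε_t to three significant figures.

a = A_s f_y/(0.85 f'_c b) = 102.53 mm.
β₁ = 0.784, so c = a/β₁ = 102.53/0.784 = 130.78 mm.
From the linear strain diagram with ε_cu = 0.003: ε_t = 0.003 (d − c)/c = 0.003 × (675 − 130.78)/130.78 = 0.0125.
Since ε_t ≥ 0.005, the section is tension-controlled.

ε_t ≈ 0.0125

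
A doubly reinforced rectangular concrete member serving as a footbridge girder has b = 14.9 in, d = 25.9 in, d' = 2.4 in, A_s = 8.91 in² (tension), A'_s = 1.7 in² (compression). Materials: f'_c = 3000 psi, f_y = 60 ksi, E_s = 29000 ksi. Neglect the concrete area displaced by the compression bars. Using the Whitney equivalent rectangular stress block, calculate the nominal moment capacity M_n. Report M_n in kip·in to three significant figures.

Assume both steels yield.
a = (A_s − A'_s) f_y/(0.85 f'_c b) = (8.91 − 1.7) × 60/(0.85 × 3 × 14.9) = 11.386 in.
c = a/β₁ = 11.386/0.85 = 13.395 in; ε'_s = 0.003(c − d')/c = 0.0025 ≥ ε_y = 0.0021, so the compression steel yields.
M_n = (A_s − A'_s) f_y (d − a/2) + A'_s f_y (d − d') = 432.6 × (25.9 − 5.693) + 102 × (25.9 − 2.4) = 8741.5 + 2397.0 = 11138.5 kip·in.

M_n ≈ 11100 kip·in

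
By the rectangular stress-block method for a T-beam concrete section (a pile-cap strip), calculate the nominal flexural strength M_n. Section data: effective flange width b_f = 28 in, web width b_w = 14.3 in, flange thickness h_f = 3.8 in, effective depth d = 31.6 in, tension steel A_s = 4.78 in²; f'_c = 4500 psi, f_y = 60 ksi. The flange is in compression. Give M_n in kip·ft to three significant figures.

Tension: T = A_s f_y = 4.78 × 60 = 286.8 kips.
Try a within the flange: a = T/(0.85 f'_c b_f) = 286.8/(0.85 × 4.5 × 28) = 2.678 in.
Since a = 2.678 ≤ h_f = 3.8 in, the stress block lies entirely in the flange; analyse as a rectangular beam of width b_f.
M_n = T(d − a/2) = 286.8 × (31.6 − 1.339) = 8678.9 kip·in.
M_n = 8678.9/12 = 723.24 kip·ft.

M_n ≈ 723 kip·ft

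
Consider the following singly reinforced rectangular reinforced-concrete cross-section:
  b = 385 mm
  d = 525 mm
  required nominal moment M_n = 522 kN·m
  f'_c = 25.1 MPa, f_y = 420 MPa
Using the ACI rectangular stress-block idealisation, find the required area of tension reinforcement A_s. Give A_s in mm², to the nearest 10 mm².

With M_n = 0.85 f'_c a b (d − a/2), solve the quadratic for a:
a = d − √(d² − 2M_n/(0.85 f'_c b)) = 525 − √(525² − 2 × 522×10⁶/(0.85 × 25.1 × 385)) = 139.61 mm.
A_s = 0.85 f'_c a b / f_y = 0.85 × 25.1 × 139.61 × 385 / 420 = 2730.4 mm².

A_s ≈ 2730 mm²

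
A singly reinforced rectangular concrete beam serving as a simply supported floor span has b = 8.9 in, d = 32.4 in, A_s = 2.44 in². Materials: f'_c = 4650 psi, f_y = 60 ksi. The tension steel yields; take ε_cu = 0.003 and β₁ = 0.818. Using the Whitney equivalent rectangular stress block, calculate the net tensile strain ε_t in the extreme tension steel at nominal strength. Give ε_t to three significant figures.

a = A_s f_y/(0.85 f'_c b) = 4.162 in.
β₁ = 0.818, so c = a/β₁ = 4.162/0.818 = 5.088 in.
From the linear strain diagram with ε_cu = 0.003: ε_t = 0.003 (d − c)/c = 0.003 × (32.4 − 5.088)/5.088 = 0.0161.
Since ε_t ≥ 0.005, the section is tension-controlled.

ε_t ≈ 0.0161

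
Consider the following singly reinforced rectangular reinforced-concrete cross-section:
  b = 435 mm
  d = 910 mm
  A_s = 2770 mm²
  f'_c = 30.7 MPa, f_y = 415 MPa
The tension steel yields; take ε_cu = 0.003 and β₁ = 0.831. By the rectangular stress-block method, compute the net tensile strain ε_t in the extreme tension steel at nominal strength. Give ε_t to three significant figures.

ε_t ≈ 0.0194

a = A_s f_y/(0.85 f'_c b) = 101.27 mm.
β₁ = 0.831, so c = a/β₁ = 101.27/0.831 = 121.87 mm.
From the linear strain diagram with ε_cu = 0.003: ε_t = 0.003 (d − c)/c = 0.003 × (910 − 121.87)/121.87 = 0.0194.
Since ε_t ≥ 0.005, the section is tension-controlled.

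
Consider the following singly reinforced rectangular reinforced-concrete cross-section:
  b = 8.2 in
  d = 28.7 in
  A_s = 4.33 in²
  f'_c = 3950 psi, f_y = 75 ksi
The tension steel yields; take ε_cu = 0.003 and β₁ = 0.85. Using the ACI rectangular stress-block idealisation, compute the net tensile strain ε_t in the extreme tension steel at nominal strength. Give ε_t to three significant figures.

ε_t ≈ 0.00320

a = A_s f_y/(0.85 f'_c b) = 11.796 in.
β₁ = 0.85, so c = a/β₁ = 11.796/0.85 = 13.878 in.
From the linear strain diagram with ε_cu = 0.003: ε_t = 0.003 (d − c)/c = 0.003 × (28.7 − 13.878)/13.878 = 0.00320.
ε_t < 0.004 — the section is over-reinforced for flexure under ACI limits.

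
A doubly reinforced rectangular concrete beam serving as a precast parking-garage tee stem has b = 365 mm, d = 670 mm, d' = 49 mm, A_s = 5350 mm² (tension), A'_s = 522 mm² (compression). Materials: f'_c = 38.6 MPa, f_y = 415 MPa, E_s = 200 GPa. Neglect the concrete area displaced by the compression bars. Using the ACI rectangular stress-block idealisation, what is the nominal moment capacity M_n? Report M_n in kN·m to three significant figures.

M_n ≈ 1310 kN·m

Assume both tension and compression steel yield.
Net tension couple steel: A_s − A'_s = 4828 mm².
a = (A_s − A'_s) f_y / (0.85 f'_c b) = 2003620/(0.85 × 38.6 × 365) = 167.31 mm.
c = a/β₁ = 167.31/0.774 = 216.16 mm; ε'_s = 0.003(c − d')/c = 0.0023 ≥ f_y/E_s = 0.0021, so compression steel does yield.
M_n = (A_s − A'_s) f_y (d − a/2) + A'_s f_y (d − d') = [2003620 × (670 − 83.655) + 216630 × (670 − 49)] × 10⁻⁶ = 1174.81 + 134.53 = 1309.34 kN·m.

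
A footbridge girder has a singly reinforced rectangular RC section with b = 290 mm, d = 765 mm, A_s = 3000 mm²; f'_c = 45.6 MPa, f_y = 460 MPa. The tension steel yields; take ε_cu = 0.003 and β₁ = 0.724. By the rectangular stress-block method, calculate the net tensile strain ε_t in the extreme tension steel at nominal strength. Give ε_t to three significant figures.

ε_t ≈ 0.0105

a = A_s f_y/(0.85 f'_c b) = 122.77 mm.
β₁ = 0.724, so c = a/β₁ = 122.77/0.724 = 169.57 mm.
From the linear strain diagram with ε_cu = 0.003: ε_t = 0.003 (d − c)/c = 0.003 × (765 − 169.57)/169.57 = 0.0105.
Since ε_t ≥ 0.005, the section is tension-controlled.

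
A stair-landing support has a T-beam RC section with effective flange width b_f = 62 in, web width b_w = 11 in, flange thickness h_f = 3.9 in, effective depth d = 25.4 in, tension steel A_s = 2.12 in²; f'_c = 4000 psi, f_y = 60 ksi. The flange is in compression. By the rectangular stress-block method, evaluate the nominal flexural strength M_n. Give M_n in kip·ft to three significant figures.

M_n ≈ 266 kip·ft

Tension: T = A_s f_y = 2.12 × 60 = 127.2 kips.
Try a within the flange: a = T/(0.85 f'_c b_f) = 127.2/(0.85 × 4 × 62) = 0.603 in.
Since a = 0.603 ≤ h_f = 3.9 in, the stress block lies entirely in the flange; analyse as a rectangular beam of width b_f.
M_n = T(d − a/2) = 127.2 × (25.4 − 0.3015) = 3192.5 kip·in.
M_n = 3192.5/12 = 266.04 kip·ft.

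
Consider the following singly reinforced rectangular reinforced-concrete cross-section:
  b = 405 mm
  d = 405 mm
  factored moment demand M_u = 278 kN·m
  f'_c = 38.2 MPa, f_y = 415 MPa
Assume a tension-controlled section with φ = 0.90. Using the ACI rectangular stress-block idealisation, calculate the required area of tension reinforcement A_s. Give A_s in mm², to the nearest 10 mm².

M_n = M_u/φ = 278/0.90 = 308.889 kN·m.
With M_n = 0.85 f'_c a b (d − a/2), solve the quadratic for a:
a = d − √(d² − 2M_n/(0.85 f'_c b)) = 405 − √(405² − 2 × 308.889×10⁶/(0.85 × 38.2 × 405)) = 62.88 mm.
A_s = 0.85 f'_c a b / f_y = 0.85 × 38.2 × 62.88 × 405 / 415 = 1992.5 mm².

A_s ≈ 1990 mm²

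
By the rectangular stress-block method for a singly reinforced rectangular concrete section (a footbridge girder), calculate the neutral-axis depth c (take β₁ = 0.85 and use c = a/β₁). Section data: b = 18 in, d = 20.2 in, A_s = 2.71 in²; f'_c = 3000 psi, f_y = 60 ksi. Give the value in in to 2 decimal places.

c ≈ 4.17 in

T = A_s f_y = 2.71 × 60 = 162.6 kips.
a = T/(0.85 f'_c b) = 162.6/(0.85 × 3 × 18) = 3.5425 in.
With β₁ = 0.85, c = a/β₁ = 3.5425/0.85 = 4.17 in.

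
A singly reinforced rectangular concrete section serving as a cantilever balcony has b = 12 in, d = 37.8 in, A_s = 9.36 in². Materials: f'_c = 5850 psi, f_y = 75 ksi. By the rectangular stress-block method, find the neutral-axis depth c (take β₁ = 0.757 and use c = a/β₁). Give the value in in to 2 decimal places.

T = A_s f_y = 9.36 × 75 = 702 kips.
a = T/(0.85 f'_c b) = 702/(0.85 × 5.85 × 12) = 11.7647 in.
With β₁ = 0.757, c = a/β₁ = 11.7647/0.757 = 15.54 in.

c ≈ 15.54 in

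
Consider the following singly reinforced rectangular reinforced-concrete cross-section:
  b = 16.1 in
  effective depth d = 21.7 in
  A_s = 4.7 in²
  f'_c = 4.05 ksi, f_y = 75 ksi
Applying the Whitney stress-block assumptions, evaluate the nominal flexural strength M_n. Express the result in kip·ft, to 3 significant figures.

M_n ≈ 544 kip·ft

T = A_s f_y = 4.7 × 75 = 352.5 kips.
a = T/(0.85 f'_c b) = 352.5/(0.85 × 4.05 × 16.1) = 6.360 in.
M_n = T(d − a/2) = 352.5 × (21.7 − 3.18) = 6528.3 kip·in = 6528.3/12 = 544.03 kip·ft.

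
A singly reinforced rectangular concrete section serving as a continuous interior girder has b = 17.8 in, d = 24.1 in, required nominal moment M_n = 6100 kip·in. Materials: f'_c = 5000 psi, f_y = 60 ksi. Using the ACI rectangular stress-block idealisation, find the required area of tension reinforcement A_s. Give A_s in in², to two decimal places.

From M_n = 0.85 f'_c a b (d − a/2):
a = d − √(d² − 2M_n/(0.85 f'_c b)) = 24.1 − √(24.1² − 2 × 6100/(0.85 × 5 × 17.8)) = 3.617 in.
A_s = 0.85 f'_c a b / f_y = 0.85 × 5 × 3.617 × 17.8 / 60 = 4.560 in².

A_s ≈ 4.56 in²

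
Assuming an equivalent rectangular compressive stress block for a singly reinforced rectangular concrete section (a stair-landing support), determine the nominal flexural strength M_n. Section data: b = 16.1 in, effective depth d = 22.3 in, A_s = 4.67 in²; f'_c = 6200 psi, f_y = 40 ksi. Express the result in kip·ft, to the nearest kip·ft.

M_n ≈ 330 kip·ft

T = A_s f_y = 4.67 × 40 = 186.8 kips.
a = T/(0.85 f'_c b) = 186.8/(0.85 × 6.2 × 16.1) = 2.202 in.
M_n = T(d − a/2) = 186.8 × (22.3 − 1.101) = 3960.0 kip·in = 3960.0/12 = 330.00 kip·ft.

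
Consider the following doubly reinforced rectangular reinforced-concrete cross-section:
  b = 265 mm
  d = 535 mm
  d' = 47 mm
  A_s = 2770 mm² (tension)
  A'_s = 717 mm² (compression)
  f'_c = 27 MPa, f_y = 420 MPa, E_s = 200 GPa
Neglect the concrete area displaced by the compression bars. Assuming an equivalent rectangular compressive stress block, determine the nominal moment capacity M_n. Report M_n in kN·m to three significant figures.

Assume both tension and compression steel yield.
Net tension couple steel: A_s − A'_s = 2053 mm².
a = (A_s − A'_s) f_y / (0.85 f'_c b) = 862260/(0.85 × 27 × 265) = 141.78 mm.
c = a/β₁ = 141.78/0.85 = 166.80 mm; ε'_s = 0.003(c − d')/c = 0.0022 ≥ f_y/E_s = 0.0021, so compression steel does yield.
M_n = (A_s − A'_s) f_y (d − a/2) + A'_s f_y (d − d') = [862260 × (535 − 70.89) + 301140 × (535 − 47)] × 10⁻⁶ = 400.18 + 146.96 = 547.14 kN·m.

M_n ≈ 547 kN·m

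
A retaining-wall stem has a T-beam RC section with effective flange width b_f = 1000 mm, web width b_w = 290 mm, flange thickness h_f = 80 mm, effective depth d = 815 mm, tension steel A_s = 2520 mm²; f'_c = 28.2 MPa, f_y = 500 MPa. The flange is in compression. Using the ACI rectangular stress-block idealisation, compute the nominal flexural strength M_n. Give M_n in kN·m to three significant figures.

Tension: T = A_s f_y = 2520 × 500 = 1260000 N.
Try a within the flange: a = T/(0.85 f'_c b_f) = 1260000/(0.85 × 28.2 × 1000) = 52.57 mm.
Since a = 52.57 ≤ h_f = 80 mm, the stress block lies entirely in the flange; analyse as a rectangular beam of width b_f.
M_n = T(d − a/2) = 1260000 × (815 − 26.285) = 993.78 × 10⁶ N·mm.
M_n = 993.78 kN·m.

M_n ≈ 994 kN·m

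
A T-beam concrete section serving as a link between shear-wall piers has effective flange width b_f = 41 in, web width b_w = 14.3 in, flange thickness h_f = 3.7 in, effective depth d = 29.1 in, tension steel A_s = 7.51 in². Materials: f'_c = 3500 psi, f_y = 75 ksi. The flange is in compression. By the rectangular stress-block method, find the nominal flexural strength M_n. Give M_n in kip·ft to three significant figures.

M_n ≈ 1250 kip·ft

Tension: T = A_s f_y = 7.51 × 75 = 563.25 kips.
Try a within the flange: a = T/(0.85 f'_c b_f) = 563.25/(0.85 × 3.5 × 41) = 4.618 in.
a = 4.618 > h_f = 3.7 in: the block extends into the web. Split into flange-overhang and web parts.
C_f = 0.85 f'_c (b_f − b_w) h_f = 0.85 × 3.5 × (41 − 14.3) × 3.7 = 293.9 kips.
Remaining web compression depth: a_w = (T − C_f)/(0.85 f'_c b_w) = (563.25 − 293.9)/(0.85 × 3.5 × 14.3) = 6.331 in.
M_n = C_f(d − h_f/2) + (T − C_f)(d − a_w/2) = 293.9 × (29.1 − 1.85) + 269.35 × (29.1 − 3.1655) = 8008.8 + 6985.5 = 14994.3 kip·in.
M_n = 14994.3/12 = 1249.53 kip·ft.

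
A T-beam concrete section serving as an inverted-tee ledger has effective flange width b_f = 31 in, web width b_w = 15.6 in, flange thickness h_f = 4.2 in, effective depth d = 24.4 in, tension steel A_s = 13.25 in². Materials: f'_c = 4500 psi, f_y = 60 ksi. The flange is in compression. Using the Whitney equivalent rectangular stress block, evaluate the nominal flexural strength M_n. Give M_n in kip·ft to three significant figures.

M_n ≈ 1360 kip·ft

Tension: T = A_s f_y = 13.25 × 60 = 795 kips.
Try a within the flange: a = T/(0.85 f'_c b_f) = 795/(0.85 × 4.5 × 31) = 6.705 in.
a = 6.705 > h_f = 4.2 in: the block extends into the web. Split into flange-overhang and web parts.
C_f = 0.85 f'_c (b_f − b_w) h_f = 0.85 × 4.5 × (31 − 15.6) × 4.2 = 247.4 kips.
Remaining web compression depth: a_w = (T − C_f)/(0.85 f'_c b_w) = (795 − 247.4)/(0.85 × 4.5 × 15.6) = 9.177 in.
M_n = C_f(d − h_f/2) + (T − C_f)(d − a_w/2) = 247.4 × (24.4 − 2.1) + 547.6 × (24.4 − 4.5885) = 5517.0 + 10848.8 = 16365.8 kip·in.
M_n = 16365.8/12 = 1363.82 kip·ft.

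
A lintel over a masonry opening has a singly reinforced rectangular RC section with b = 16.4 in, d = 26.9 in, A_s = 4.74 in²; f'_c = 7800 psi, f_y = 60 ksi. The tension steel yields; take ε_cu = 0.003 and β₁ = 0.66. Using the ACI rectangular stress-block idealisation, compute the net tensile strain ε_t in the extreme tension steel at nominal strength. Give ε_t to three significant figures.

ε_t ≈ 0.0174

a = A_s f_y/(0.85 f'_c b) = 2.616 in.
β₁ = 0.66, so c = a/β₁ = 2.616/0.66 = 3.964 in.
From the linear strain diagram with ε_cu = 0.003: ε_t = 0.003 (d − c)/c = 0.003 × (26.9 − 3.964)/3.964 = 0.0174.
Since ε_t ≥ 0.005, the section is tension-controlled.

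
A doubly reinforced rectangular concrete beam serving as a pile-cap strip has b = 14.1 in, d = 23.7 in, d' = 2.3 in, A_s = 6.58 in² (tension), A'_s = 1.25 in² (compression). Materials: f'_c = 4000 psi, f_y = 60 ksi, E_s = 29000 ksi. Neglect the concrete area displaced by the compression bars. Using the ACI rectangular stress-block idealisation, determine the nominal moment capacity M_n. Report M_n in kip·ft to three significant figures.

Assume both steels yield.
a = (A_s − A'_s) f_y/(0.85 f'_c b) = (6.58 − 1.25) × 60/(0.85 × 4 × 14.1) = 6.671 in.
c = a/β₁ = 6.671/0.85 = 7.848 in; ε'_s = 0.003(c − d')/c = 0.0021 ≥ ε_y = 0.0021, so the compression steel yields.
M_n = (A_s − A'_s) f_y (d − a/2) + A'_s f_y (d − d') = 319.8 × (23.7 − 3.3355) + 75 × (23.7 − 2.3) = 6512.6 + 1605.0 = 8117.6 kip·in = 8117.6/12 = 676.47 kip·ft.

M_n ≈ 676 kip·ft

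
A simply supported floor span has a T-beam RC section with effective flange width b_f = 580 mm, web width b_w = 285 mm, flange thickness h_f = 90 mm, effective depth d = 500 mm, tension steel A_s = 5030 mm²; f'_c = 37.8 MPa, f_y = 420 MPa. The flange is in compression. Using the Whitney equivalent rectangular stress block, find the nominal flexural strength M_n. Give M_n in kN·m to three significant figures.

Tension: T = A_s f_y = 5030 × 420 = 2112600 N.
Try a within the flange: a = T/(0.85 f'_c b_f) = 2112600/(0.85 × 37.8 × 580) = 113.36 mm.
a = 113.36 > h_f = 90 mm: the block extends into the web. Split into flange-overhang and web parts.
C_f = 0.85 f'_c (b_f − b_w) h_f = 0.85 × 37.8 × (580 − 285) × 90 = 853052 N.
Remaining web compression depth: a_w = (T − C_f)/(0.85 f'_c b_w) = (2112600 − 853052)/(0.85 × 37.8 × 285) = 137.55 mm.
M_n = C_f(d − h_f/2) + (T − C_f)(d − a_w/2) = 853052 × (500 − 45) + 1259548 × (500 − 68.775) = 388.14 + 543.15 = 931.29 × 10⁶ N·mm.
M_n = 931.29 kN·m.

M_n ≈ 931 kN·m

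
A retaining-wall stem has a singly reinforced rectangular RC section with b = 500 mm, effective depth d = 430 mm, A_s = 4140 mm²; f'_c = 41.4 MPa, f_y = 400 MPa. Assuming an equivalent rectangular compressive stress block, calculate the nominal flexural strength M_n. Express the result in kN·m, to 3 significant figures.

M_n ≈ 634 kN·m

T = A_s f_y = 4140 × 400 = 1656000 N = 1656 kN.
From C = T: a = T/(0.85 f'_c b) = 1656000/(0.85 × 41.4 × 500) = 94.12 mm.
M_n = T(d − a/2) = 1656 kN × (430 − 47.06) mm = 634.15 kN·m.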